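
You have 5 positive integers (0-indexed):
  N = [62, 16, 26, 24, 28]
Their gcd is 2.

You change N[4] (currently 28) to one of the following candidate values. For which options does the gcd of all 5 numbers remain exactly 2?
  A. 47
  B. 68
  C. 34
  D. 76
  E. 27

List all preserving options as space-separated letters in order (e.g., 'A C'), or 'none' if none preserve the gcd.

Old gcd = 2; gcd of others (without N[4]) = 2
New gcd for candidate v: gcd(2, v). Preserves old gcd iff gcd(2, v) = 2.
  Option A: v=47, gcd(2,47)=1 -> changes
  Option B: v=68, gcd(2,68)=2 -> preserves
  Option C: v=34, gcd(2,34)=2 -> preserves
  Option D: v=76, gcd(2,76)=2 -> preserves
  Option E: v=27, gcd(2,27)=1 -> changes

Answer: B C D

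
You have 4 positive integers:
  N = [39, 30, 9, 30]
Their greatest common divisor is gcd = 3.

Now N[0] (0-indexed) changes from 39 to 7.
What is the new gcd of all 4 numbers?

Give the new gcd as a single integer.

Answer: 1

Derivation:
Numbers: [39, 30, 9, 30], gcd = 3
Change: index 0, 39 -> 7
gcd of the OTHER numbers (without index 0): gcd([30, 9, 30]) = 3
New gcd = gcd(g_others, new_val) = gcd(3, 7) = 1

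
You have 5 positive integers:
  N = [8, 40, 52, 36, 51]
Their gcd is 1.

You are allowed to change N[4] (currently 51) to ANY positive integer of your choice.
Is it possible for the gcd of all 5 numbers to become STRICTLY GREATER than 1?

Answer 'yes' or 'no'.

Current gcd = 1
gcd of all OTHER numbers (without N[4]=51): gcd([8, 40, 52, 36]) = 4
The new gcd after any change is gcd(4, new_value).
This can be at most 4.
Since 4 > old gcd 1, the gcd CAN increase (e.g., set N[4] = 4).

Answer: yes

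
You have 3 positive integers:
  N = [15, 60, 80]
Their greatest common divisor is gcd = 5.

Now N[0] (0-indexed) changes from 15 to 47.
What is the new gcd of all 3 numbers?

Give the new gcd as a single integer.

Answer: 1

Derivation:
Numbers: [15, 60, 80], gcd = 5
Change: index 0, 15 -> 47
gcd of the OTHER numbers (without index 0): gcd([60, 80]) = 20
New gcd = gcd(g_others, new_val) = gcd(20, 47) = 1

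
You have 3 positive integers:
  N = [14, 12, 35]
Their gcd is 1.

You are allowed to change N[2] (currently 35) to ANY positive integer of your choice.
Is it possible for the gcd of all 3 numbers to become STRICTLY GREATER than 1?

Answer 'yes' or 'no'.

Answer: yes

Derivation:
Current gcd = 1
gcd of all OTHER numbers (without N[2]=35): gcd([14, 12]) = 2
The new gcd after any change is gcd(2, new_value).
This can be at most 2.
Since 2 > old gcd 1, the gcd CAN increase (e.g., set N[2] = 2).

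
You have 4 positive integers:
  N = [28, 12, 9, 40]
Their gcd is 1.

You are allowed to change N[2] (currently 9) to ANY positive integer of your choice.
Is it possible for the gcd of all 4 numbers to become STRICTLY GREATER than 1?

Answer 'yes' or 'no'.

Current gcd = 1
gcd of all OTHER numbers (without N[2]=9): gcd([28, 12, 40]) = 4
The new gcd after any change is gcd(4, new_value).
This can be at most 4.
Since 4 > old gcd 1, the gcd CAN increase (e.g., set N[2] = 4).

Answer: yes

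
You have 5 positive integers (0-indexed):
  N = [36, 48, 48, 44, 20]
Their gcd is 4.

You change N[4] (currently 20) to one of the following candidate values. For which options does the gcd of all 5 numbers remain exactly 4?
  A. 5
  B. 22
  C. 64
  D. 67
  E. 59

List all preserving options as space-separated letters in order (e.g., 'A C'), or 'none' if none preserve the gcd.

Old gcd = 4; gcd of others (without N[4]) = 4
New gcd for candidate v: gcd(4, v). Preserves old gcd iff gcd(4, v) = 4.
  Option A: v=5, gcd(4,5)=1 -> changes
  Option B: v=22, gcd(4,22)=2 -> changes
  Option C: v=64, gcd(4,64)=4 -> preserves
  Option D: v=67, gcd(4,67)=1 -> changes
  Option E: v=59, gcd(4,59)=1 -> changes

Answer: C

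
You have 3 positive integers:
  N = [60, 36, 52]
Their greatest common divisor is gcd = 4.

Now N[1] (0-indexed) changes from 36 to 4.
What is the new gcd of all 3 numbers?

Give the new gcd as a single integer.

Answer: 4

Derivation:
Numbers: [60, 36, 52], gcd = 4
Change: index 1, 36 -> 4
gcd of the OTHER numbers (without index 1): gcd([60, 52]) = 4
New gcd = gcd(g_others, new_val) = gcd(4, 4) = 4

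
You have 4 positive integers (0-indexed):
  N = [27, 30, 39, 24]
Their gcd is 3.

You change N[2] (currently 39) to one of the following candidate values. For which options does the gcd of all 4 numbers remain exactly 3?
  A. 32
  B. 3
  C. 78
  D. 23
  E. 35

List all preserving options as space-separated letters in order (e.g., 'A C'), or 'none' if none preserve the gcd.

Answer: B C

Derivation:
Old gcd = 3; gcd of others (without N[2]) = 3
New gcd for candidate v: gcd(3, v). Preserves old gcd iff gcd(3, v) = 3.
  Option A: v=32, gcd(3,32)=1 -> changes
  Option B: v=3, gcd(3,3)=3 -> preserves
  Option C: v=78, gcd(3,78)=3 -> preserves
  Option D: v=23, gcd(3,23)=1 -> changes
  Option E: v=35, gcd(3,35)=1 -> changes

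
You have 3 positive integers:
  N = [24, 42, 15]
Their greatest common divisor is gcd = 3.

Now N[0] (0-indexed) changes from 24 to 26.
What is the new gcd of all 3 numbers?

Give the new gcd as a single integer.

Answer: 1

Derivation:
Numbers: [24, 42, 15], gcd = 3
Change: index 0, 24 -> 26
gcd of the OTHER numbers (without index 0): gcd([42, 15]) = 3
New gcd = gcd(g_others, new_val) = gcd(3, 26) = 1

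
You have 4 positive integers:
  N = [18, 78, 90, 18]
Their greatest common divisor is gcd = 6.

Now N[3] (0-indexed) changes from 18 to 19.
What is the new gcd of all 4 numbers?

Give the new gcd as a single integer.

Answer: 1

Derivation:
Numbers: [18, 78, 90, 18], gcd = 6
Change: index 3, 18 -> 19
gcd of the OTHER numbers (without index 3): gcd([18, 78, 90]) = 6
New gcd = gcd(g_others, new_val) = gcd(6, 19) = 1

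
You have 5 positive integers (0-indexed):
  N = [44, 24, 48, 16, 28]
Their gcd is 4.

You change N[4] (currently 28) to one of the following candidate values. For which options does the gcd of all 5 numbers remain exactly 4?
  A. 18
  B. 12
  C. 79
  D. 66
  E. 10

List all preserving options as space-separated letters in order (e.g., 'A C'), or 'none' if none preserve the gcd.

Old gcd = 4; gcd of others (without N[4]) = 4
New gcd for candidate v: gcd(4, v). Preserves old gcd iff gcd(4, v) = 4.
  Option A: v=18, gcd(4,18)=2 -> changes
  Option B: v=12, gcd(4,12)=4 -> preserves
  Option C: v=79, gcd(4,79)=1 -> changes
  Option D: v=66, gcd(4,66)=2 -> changes
  Option E: v=10, gcd(4,10)=2 -> changes

Answer: B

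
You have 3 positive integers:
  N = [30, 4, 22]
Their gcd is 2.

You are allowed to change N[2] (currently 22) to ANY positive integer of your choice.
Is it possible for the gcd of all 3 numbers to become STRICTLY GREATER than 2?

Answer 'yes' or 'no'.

Answer: no

Derivation:
Current gcd = 2
gcd of all OTHER numbers (without N[2]=22): gcd([30, 4]) = 2
The new gcd after any change is gcd(2, new_value).
This can be at most 2.
Since 2 = old gcd 2, the gcd can only stay the same or decrease.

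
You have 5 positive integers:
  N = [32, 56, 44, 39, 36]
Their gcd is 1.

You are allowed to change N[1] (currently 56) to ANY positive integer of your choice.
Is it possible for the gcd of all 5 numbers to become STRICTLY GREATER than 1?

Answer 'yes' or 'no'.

Answer: no

Derivation:
Current gcd = 1
gcd of all OTHER numbers (without N[1]=56): gcd([32, 44, 39, 36]) = 1
The new gcd after any change is gcd(1, new_value).
This can be at most 1.
Since 1 = old gcd 1, the gcd can only stay the same or decrease.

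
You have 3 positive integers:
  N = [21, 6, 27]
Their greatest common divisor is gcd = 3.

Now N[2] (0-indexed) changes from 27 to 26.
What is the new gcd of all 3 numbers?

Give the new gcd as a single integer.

Numbers: [21, 6, 27], gcd = 3
Change: index 2, 27 -> 26
gcd of the OTHER numbers (without index 2): gcd([21, 6]) = 3
New gcd = gcd(g_others, new_val) = gcd(3, 26) = 1

Answer: 1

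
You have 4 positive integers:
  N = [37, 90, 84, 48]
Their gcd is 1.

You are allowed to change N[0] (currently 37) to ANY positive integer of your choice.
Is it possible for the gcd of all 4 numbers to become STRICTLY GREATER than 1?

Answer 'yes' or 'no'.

Current gcd = 1
gcd of all OTHER numbers (without N[0]=37): gcd([90, 84, 48]) = 6
The new gcd after any change is gcd(6, new_value).
This can be at most 6.
Since 6 > old gcd 1, the gcd CAN increase (e.g., set N[0] = 6).

Answer: yes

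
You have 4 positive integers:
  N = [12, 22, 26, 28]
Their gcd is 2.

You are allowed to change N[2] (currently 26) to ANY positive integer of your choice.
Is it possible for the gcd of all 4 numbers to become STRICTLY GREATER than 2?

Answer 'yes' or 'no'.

Answer: no

Derivation:
Current gcd = 2
gcd of all OTHER numbers (without N[2]=26): gcd([12, 22, 28]) = 2
The new gcd after any change is gcd(2, new_value).
This can be at most 2.
Since 2 = old gcd 2, the gcd can only stay the same or decrease.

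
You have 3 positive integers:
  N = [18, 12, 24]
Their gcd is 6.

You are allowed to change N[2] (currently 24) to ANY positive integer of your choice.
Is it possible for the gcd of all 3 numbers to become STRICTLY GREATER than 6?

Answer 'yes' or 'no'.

Answer: no

Derivation:
Current gcd = 6
gcd of all OTHER numbers (without N[2]=24): gcd([18, 12]) = 6
The new gcd after any change is gcd(6, new_value).
This can be at most 6.
Since 6 = old gcd 6, the gcd can only stay the same or decrease.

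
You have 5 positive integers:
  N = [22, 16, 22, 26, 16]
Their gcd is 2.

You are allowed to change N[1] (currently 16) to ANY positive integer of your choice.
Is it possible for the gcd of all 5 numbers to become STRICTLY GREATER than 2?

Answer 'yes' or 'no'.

Answer: no

Derivation:
Current gcd = 2
gcd of all OTHER numbers (without N[1]=16): gcd([22, 22, 26, 16]) = 2
The new gcd after any change is gcd(2, new_value).
This can be at most 2.
Since 2 = old gcd 2, the gcd can only stay the same or decrease.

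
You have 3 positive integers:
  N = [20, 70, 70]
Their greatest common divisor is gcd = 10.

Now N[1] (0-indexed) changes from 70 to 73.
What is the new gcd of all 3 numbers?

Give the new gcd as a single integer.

Numbers: [20, 70, 70], gcd = 10
Change: index 1, 70 -> 73
gcd of the OTHER numbers (without index 1): gcd([20, 70]) = 10
New gcd = gcd(g_others, new_val) = gcd(10, 73) = 1

Answer: 1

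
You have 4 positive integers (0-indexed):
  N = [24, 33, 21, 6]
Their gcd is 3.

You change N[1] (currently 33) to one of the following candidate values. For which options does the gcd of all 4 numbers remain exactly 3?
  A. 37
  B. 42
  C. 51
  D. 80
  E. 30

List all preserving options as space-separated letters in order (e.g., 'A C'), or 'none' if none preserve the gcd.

Answer: B C E

Derivation:
Old gcd = 3; gcd of others (without N[1]) = 3
New gcd for candidate v: gcd(3, v). Preserves old gcd iff gcd(3, v) = 3.
  Option A: v=37, gcd(3,37)=1 -> changes
  Option B: v=42, gcd(3,42)=3 -> preserves
  Option C: v=51, gcd(3,51)=3 -> preserves
  Option D: v=80, gcd(3,80)=1 -> changes
  Option E: v=30, gcd(3,30)=3 -> preserves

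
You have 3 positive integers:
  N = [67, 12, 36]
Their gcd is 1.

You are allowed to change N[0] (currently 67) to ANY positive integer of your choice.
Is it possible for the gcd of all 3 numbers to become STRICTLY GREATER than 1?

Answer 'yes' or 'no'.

Answer: yes

Derivation:
Current gcd = 1
gcd of all OTHER numbers (without N[0]=67): gcd([12, 36]) = 12
The new gcd after any change is gcd(12, new_value).
This can be at most 12.
Since 12 > old gcd 1, the gcd CAN increase (e.g., set N[0] = 12).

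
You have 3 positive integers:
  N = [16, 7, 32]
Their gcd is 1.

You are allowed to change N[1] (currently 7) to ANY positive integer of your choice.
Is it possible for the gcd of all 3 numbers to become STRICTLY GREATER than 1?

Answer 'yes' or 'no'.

Answer: yes

Derivation:
Current gcd = 1
gcd of all OTHER numbers (without N[1]=7): gcd([16, 32]) = 16
The new gcd after any change is gcd(16, new_value).
This can be at most 16.
Since 16 > old gcd 1, the gcd CAN increase (e.g., set N[1] = 16).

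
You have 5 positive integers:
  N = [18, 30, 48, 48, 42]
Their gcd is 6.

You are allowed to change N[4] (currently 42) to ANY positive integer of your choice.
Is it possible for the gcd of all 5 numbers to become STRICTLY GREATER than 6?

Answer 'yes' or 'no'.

Current gcd = 6
gcd of all OTHER numbers (without N[4]=42): gcd([18, 30, 48, 48]) = 6
The new gcd after any change is gcd(6, new_value).
This can be at most 6.
Since 6 = old gcd 6, the gcd can only stay the same or decrease.

Answer: no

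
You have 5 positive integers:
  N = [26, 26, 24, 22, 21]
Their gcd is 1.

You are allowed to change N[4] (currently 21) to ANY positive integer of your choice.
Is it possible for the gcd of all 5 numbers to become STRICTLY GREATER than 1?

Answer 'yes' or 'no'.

Current gcd = 1
gcd of all OTHER numbers (without N[4]=21): gcd([26, 26, 24, 22]) = 2
The new gcd after any change is gcd(2, new_value).
This can be at most 2.
Since 2 > old gcd 1, the gcd CAN increase (e.g., set N[4] = 2).

Answer: yes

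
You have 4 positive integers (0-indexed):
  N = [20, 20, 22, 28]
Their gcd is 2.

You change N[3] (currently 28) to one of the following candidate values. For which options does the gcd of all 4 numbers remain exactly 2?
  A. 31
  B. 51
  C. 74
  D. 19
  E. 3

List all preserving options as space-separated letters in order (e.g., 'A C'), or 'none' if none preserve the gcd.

Answer: C

Derivation:
Old gcd = 2; gcd of others (without N[3]) = 2
New gcd for candidate v: gcd(2, v). Preserves old gcd iff gcd(2, v) = 2.
  Option A: v=31, gcd(2,31)=1 -> changes
  Option B: v=51, gcd(2,51)=1 -> changes
  Option C: v=74, gcd(2,74)=2 -> preserves
  Option D: v=19, gcd(2,19)=1 -> changes
  Option E: v=3, gcd(2,3)=1 -> changes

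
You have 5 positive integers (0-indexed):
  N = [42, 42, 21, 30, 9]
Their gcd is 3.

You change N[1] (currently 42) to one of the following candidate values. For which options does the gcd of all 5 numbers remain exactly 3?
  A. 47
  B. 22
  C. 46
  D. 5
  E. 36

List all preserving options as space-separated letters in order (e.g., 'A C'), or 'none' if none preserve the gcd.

Answer: E

Derivation:
Old gcd = 3; gcd of others (without N[1]) = 3
New gcd for candidate v: gcd(3, v). Preserves old gcd iff gcd(3, v) = 3.
  Option A: v=47, gcd(3,47)=1 -> changes
  Option B: v=22, gcd(3,22)=1 -> changes
  Option C: v=46, gcd(3,46)=1 -> changes
  Option D: v=5, gcd(3,5)=1 -> changes
  Option E: v=36, gcd(3,36)=3 -> preserves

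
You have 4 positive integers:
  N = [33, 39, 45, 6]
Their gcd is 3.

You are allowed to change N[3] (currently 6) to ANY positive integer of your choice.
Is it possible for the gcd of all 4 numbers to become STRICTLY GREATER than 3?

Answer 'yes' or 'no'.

Current gcd = 3
gcd of all OTHER numbers (without N[3]=6): gcd([33, 39, 45]) = 3
The new gcd after any change is gcd(3, new_value).
This can be at most 3.
Since 3 = old gcd 3, the gcd can only stay the same or decrease.

Answer: no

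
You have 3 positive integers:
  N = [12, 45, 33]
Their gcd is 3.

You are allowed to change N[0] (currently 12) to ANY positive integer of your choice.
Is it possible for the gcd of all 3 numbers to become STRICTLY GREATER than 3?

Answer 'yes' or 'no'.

Current gcd = 3
gcd of all OTHER numbers (without N[0]=12): gcd([45, 33]) = 3
The new gcd after any change is gcd(3, new_value).
This can be at most 3.
Since 3 = old gcd 3, the gcd can only stay the same or decrease.

Answer: no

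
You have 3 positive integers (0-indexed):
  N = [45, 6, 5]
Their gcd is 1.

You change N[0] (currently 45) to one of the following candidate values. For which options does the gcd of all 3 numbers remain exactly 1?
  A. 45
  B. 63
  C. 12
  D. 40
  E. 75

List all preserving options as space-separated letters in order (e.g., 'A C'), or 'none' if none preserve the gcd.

Answer: A B C D E

Derivation:
Old gcd = 1; gcd of others (without N[0]) = 1
New gcd for candidate v: gcd(1, v). Preserves old gcd iff gcd(1, v) = 1.
  Option A: v=45, gcd(1,45)=1 -> preserves
  Option B: v=63, gcd(1,63)=1 -> preserves
  Option C: v=12, gcd(1,12)=1 -> preserves
  Option D: v=40, gcd(1,40)=1 -> preserves
  Option E: v=75, gcd(1,75)=1 -> preserves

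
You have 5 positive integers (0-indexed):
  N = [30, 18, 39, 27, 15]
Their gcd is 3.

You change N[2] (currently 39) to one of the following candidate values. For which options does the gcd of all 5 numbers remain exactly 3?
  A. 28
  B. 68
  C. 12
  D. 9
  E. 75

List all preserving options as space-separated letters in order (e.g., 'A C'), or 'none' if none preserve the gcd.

Old gcd = 3; gcd of others (without N[2]) = 3
New gcd for candidate v: gcd(3, v). Preserves old gcd iff gcd(3, v) = 3.
  Option A: v=28, gcd(3,28)=1 -> changes
  Option B: v=68, gcd(3,68)=1 -> changes
  Option C: v=12, gcd(3,12)=3 -> preserves
  Option D: v=9, gcd(3,9)=3 -> preserves
  Option E: v=75, gcd(3,75)=3 -> preserves

Answer: C D E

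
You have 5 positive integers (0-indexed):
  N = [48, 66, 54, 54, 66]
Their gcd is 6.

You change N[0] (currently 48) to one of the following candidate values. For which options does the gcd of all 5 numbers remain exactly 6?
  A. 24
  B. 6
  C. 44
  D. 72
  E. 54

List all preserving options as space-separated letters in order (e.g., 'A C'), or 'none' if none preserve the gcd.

Old gcd = 6; gcd of others (without N[0]) = 6
New gcd for candidate v: gcd(6, v). Preserves old gcd iff gcd(6, v) = 6.
  Option A: v=24, gcd(6,24)=6 -> preserves
  Option B: v=6, gcd(6,6)=6 -> preserves
  Option C: v=44, gcd(6,44)=2 -> changes
  Option D: v=72, gcd(6,72)=6 -> preserves
  Option E: v=54, gcd(6,54)=6 -> preserves

Answer: A B D E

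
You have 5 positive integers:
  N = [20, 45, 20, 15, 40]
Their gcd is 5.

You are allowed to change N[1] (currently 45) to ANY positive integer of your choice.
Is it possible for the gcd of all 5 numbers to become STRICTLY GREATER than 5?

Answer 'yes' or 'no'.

Answer: no

Derivation:
Current gcd = 5
gcd of all OTHER numbers (without N[1]=45): gcd([20, 20, 15, 40]) = 5
The new gcd after any change is gcd(5, new_value).
This can be at most 5.
Since 5 = old gcd 5, the gcd can only stay the same or decrease.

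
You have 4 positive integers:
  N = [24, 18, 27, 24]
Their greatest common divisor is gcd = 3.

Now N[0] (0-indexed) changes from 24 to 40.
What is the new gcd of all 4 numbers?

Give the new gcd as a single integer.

Answer: 1

Derivation:
Numbers: [24, 18, 27, 24], gcd = 3
Change: index 0, 24 -> 40
gcd of the OTHER numbers (without index 0): gcd([18, 27, 24]) = 3
New gcd = gcd(g_others, new_val) = gcd(3, 40) = 1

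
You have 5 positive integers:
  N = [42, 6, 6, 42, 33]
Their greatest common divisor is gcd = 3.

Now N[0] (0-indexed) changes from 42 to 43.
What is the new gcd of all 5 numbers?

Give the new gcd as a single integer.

Numbers: [42, 6, 6, 42, 33], gcd = 3
Change: index 0, 42 -> 43
gcd of the OTHER numbers (without index 0): gcd([6, 6, 42, 33]) = 3
New gcd = gcd(g_others, new_val) = gcd(3, 43) = 1

Answer: 1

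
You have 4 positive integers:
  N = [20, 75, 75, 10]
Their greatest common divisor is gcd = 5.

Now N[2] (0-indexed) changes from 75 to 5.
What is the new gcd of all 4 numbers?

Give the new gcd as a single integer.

Numbers: [20, 75, 75, 10], gcd = 5
Change: index 2, 75 -> 5
gcd of the OTHER numbers (without index 2): gcd([20, 75, 10]) = 5
New gcd = gcd(g_others, new_val) = gcd(5, 5) = 5

Answer: 5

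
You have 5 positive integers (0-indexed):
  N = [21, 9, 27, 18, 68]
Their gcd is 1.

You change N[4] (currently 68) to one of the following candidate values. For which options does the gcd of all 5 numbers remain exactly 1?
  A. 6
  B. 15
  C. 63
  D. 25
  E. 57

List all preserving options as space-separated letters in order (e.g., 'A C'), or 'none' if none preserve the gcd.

Answer: D

Derivation:
Old gcd = 1; gcd of others (without N[4]) = 3
New gcd for candidate v: gcd(3, v). Preserves old gcd iff gcd(3, v) = 1.
  Option A: v=6, gcd(3,6)=3 -> changes
  Option B: v=15, gcd(3,15)=3 -> changes
  Option C: v=63, gcd(3,63)=3 -> changes
  Option D: v=25, gcd(3,25)=1 -> preserves
  Option E: v=57, gcd(3,57)=3 -> changes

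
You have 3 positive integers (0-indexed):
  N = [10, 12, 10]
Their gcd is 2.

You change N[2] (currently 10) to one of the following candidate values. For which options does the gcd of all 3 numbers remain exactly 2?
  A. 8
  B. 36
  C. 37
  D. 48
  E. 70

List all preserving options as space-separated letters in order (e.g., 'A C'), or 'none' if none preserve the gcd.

Old gcd = 2; gcd of others (without N[2]) = 2
New gcd for candidate v: gcd(2, v). Preserves old gcd iff gcd(2, v) = 2.
  Option A: v=8, gcd(2,8)=2 -> preserves
  Option B: v=36, gcd(2,36)=2 -> preserves
  Option C: v=37, gcd(2,37)=1 -> changes
  Option D: v=48, gcd(2,48)=2 -> preserves
  Option E: v=70, gcd(2,70)=2 -> preserves

Answer: A B D E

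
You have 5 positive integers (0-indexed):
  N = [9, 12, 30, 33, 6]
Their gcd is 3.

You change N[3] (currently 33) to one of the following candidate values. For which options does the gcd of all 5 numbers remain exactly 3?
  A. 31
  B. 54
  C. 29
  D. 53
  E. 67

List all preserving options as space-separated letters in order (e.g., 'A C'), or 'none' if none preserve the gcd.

Answer: B

Derivation:
Old gcd = 3; gcd of others (without N[3]) = 3
New gcd for candidate v: gcd(3, v). Preserves old gcd iff gcd(3, v) = 3.
  Option A: v=31, gcd(3,31)=1 -> changes
  Option B: v=54, gcd(3,54)=3 -> preserves
  Option C: v=29, gcd(3,29)=1 -> changes
  Option D: v=53, gcd(3,53)=1 -> changes
  Option E: v=67, gcd(3,67)=1 -> changes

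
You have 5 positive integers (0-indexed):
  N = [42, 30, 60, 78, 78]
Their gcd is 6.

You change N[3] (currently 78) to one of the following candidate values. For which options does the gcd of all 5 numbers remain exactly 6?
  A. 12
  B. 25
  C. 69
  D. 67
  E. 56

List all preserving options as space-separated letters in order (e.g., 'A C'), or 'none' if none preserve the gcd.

Old gcd = 6; gcd of others (without N[3]) = 6
New gcd for candidate v: gcd(6, v). Preserves old gcd iff gcd(6, v) = 6.
  Option A: v=12, gcd(6,12)=6 -> preserves
  Option B: v=25, gcd(6,25)=1 -> changes
  Option C: v=69, gcd(6,69)=3 -> changes
  Option D: v=67, gcd(6,67)=1 -> changes
  Option E: v=56, gcd(6,56)=2 -> changes

Answer: A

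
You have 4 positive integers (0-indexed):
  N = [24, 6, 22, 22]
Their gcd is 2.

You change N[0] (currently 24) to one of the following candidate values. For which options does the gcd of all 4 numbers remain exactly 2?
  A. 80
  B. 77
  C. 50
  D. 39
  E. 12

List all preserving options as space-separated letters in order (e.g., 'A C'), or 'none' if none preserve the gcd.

Answer: A C E

Derivation:
Old gcd = 2; gcd of others (without N[0]) = 2
New gcd for candidate v: gcd(2, v). Preserves old gcd iff gcd(2, v) = 2.
  Option A: v=80, gcd(2,80)=2 -> preserves
  Option B: v=77, gcd(2,77)=1 -> changes
  Option C: v=50, gcd(2,50)=2 -> preserves
  Option D: v=39, gcd(2,39)=1 -> changes
  Option E: v=12, gcd(2,12)=2 -> preserves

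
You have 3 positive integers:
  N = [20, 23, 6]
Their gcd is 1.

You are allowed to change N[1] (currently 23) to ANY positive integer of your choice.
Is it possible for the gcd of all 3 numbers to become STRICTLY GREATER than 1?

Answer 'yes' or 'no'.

Answer: yes

Derivation:
Current gcd = 1
gcd of all OTHER numbers (without N[1]=23): gcd([20, 6]) = 2
The new gcd after any change is gcd(2, new_value).
This can be at most 2.
Since 2 > old gcd 1, the gcd CAN increase (e.g., set N[1] = 2).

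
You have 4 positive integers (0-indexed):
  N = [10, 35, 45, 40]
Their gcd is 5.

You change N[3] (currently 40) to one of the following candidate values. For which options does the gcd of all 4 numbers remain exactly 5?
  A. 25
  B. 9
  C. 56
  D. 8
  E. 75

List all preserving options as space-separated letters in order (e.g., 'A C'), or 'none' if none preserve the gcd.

Old gcd = 5; gcd of others (without N[3]) = 5
New gcd for candidate v: gcd(5, v). Preserves old gcd iff gcd(5, v) = 5.
  Option A: v=25, gcd(5,25)=5 -> preserves
  Option B: v=9, gcd(5,9)=1 -> changes
  Option C: v=56, gcd(5,56)=1 -> changes
  Option D: v=8, gcd(5,8)=1 -> changes
  Option E: v=75, gcd(5,75)=5 -> preserves

Answer: A E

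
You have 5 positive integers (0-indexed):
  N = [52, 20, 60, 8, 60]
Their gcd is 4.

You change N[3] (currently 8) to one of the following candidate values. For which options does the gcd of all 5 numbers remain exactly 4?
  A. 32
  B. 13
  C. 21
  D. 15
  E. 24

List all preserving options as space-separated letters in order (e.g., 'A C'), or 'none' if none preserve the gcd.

Old gcd = 4; gcd of others (without N[3]) = 4
New gcd for candidate v: gcd(4, v). Preserves old gcd iff gcd(4, v) = 4.
  Option A: v=32, gcd(4,32)=4 -> preserves
  Option B: v=13, gcd(4,13)=1 -> changes
  Option C: v=21, gcd(4,21)=1 -> changes
  Option D: v=15, gcd(4,15)=1 -> changes
  Option E: v=24, gcd(4,24)=4 -> preserves

Answer: A E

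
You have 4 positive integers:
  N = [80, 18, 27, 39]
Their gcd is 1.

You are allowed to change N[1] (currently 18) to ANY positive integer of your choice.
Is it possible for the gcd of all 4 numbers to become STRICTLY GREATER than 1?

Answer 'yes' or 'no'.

Current gcd = 1
gcd of all OTHER numbers (without N[1]=18): gcd([80, 27, 39]) = 1
The new gcd after any change is gcd(1, new_value).
This can be at most 1.
Since 1 = old gcd 1, the gcd can only stay the same or decrease.

Answer: no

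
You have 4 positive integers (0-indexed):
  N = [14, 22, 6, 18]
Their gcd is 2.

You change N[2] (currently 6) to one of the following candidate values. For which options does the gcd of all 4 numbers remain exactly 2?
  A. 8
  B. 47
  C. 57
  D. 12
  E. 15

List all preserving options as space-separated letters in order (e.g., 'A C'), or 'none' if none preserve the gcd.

Answer: A D

Derivation:
Old gcd = 2; gcd of others (without N[2]) = 2
New gcd for candidate v: gcd(2, v). Preserves old gcd iff gcd(2, v) = 2.
  Option A: v=8, gcd(2,8)=2 -> preserves
  Option B: v=47, gcd(2,47)=1 -> changes
  Option C: v=57, gcd(2,57)=1 -> changes
  Option D: v=12, gcd(2,12)=2 -> preserves
  Option E: v=15, gcd(2,15)=1 -> changes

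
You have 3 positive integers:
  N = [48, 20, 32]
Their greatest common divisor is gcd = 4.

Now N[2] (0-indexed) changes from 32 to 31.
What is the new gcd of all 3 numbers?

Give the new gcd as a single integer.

Answer: 1

Derivation:
Numbers: [48, 20, 32], gcd = 4
Change: index 2, 32 -> 31
gcd of the OTHER numbers (without index 2): gcd([48, 20]) = 4
New gcd = gcd(g_others, new_val) = gcd(4, 31) = 1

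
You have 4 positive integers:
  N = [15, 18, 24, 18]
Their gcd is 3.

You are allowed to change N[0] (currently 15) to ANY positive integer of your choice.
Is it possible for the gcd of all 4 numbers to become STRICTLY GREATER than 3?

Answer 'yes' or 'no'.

Current gcd = 3
gcd of all OTHER numbers (without N[0]=15): gcd([18, 24, 18]) = 6
The new gcd after any change is gcd(6, new_value).
This can be at most 6.
Since 6 > old gcd 3, the gcd CAN increase (e.g., set N[0] = 6).

Answer: yes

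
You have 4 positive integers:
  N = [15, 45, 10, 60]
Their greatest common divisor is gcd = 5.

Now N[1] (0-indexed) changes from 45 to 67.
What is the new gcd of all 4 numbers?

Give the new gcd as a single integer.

Answer: 1

Derivation:
Numbers: [15, 45, 10, 60], gcd = 5
Change: index 1, 45 -> 67
gcd of the OTHER numbers (without index 1): gcd([15, 10, 60]) = 5
New gcd = gcd(g_others, new_val) = gcd(5, 67) = 1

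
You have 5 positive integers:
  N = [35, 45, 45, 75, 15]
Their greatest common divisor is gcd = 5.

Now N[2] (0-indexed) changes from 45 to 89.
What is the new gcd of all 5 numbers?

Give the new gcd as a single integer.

Numbers: [35, 45, 45, 75, 15], gcd = 5
Change: index 2, 45 -> 89
gcd of the OTHER numbers (without index 2): gcd([35, 45, 75, 15]) = 5
New gcd = gcd(g_others, new_val) = gcd(5, 89) = 1

Answer: 1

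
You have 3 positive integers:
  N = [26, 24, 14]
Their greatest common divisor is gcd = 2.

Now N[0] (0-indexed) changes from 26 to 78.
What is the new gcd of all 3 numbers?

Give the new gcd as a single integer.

Numbers: [26, 24, 14], gcd = 2
Change: index 0, 26 -> 78
gcd of the OTHER numbers (without index 0): gcd([24, 14]) = 2
New gcd = gcd(g_others, new_val) = gcd(2, 78) = 2

Answer: 2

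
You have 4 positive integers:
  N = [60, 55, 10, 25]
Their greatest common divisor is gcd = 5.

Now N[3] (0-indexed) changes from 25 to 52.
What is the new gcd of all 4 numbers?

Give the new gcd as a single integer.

Answer: 1

Derivation:
Numbers: [60, 55, 10, 25], gcd = 5
Change: index 3, 25 -> 52
gcd of the OTHER numbers (without index 3): gcd([60, 55, 10]) = 5
New gcd = gcd(g_others, new_val) = gcd(5, 52) = 1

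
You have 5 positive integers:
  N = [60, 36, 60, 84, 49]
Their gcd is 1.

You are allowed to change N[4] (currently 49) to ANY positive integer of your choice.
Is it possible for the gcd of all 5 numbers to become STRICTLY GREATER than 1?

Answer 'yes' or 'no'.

Current gcd = 1
gcd of all OTHER numbers (without N[4]=49): gcd([60, 36, 60, 84]) = 12
The new gcd after any change is gcd(12, new_value).
This can be at most 12.
Since 12 > old gcd 1, the gcd CAN increase (e.g., set N[4] = 12).

Answer: yes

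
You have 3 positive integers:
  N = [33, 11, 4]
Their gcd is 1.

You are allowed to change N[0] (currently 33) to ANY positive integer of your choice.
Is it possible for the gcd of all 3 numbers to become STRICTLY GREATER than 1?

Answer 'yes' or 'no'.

Current gcd = 1
gcd of all OTHER numbers (without N[0]=33): gcd([11, 4]) = 1
The new gcd after any change is gcd(1, new_value).
This can be at most 1.
Since 1 = old gcd 1, the gcd can only stay the same or decrease.

Answer: no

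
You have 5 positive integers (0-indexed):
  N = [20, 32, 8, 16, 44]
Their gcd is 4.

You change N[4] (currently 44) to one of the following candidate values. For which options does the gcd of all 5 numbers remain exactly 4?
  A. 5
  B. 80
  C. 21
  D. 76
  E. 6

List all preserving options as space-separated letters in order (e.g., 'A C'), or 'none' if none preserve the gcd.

Old gcd = 4; gcd of others (without N[4]) = 4
New gcd for candidate v: gcd(4, v). Preserves old gcd iff gcd(4, v) = 4.
  Option A: v=5, gcd(4,5)=1 -> changes
  Option B: v=80, gcd(4,80)=4 -> preserves
  Option C: v=21, gcd(4,21)=1 -> changes
  Option D: v=76, gcd(4,76)=4 -> preserves
  Option E: v=6, gcd(4,6)=2 -> changes

Answer: B D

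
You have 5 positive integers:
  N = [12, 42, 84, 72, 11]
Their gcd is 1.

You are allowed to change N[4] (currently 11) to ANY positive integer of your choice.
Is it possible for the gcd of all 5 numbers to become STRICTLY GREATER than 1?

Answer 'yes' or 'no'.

Current gcd = 1
gcd of all OTHER numbers (without N[4]=11): gcd([12, 42, 84, 72]) = 6
The new gcd after any change is gcd(6, new_value).
This can be at most 6.
Since 6 > old gcd 1, the gcd CAN increase (e.g., set N[4] = 6).

Answer: yes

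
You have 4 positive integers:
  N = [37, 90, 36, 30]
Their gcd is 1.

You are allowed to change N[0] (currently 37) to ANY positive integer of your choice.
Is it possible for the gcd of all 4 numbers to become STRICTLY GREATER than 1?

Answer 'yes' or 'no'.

Current gcd = 1
gcd of all OTHER numbers (without N[0]=37): gcd([90, 36, 30]) = 6
The new gcd after any change is gcd(6, new_value).
This can be at most 6.
Since 6 > old gcd 1, the gcd CAN increase (e.g., set N[0] = 6).

Answer: yes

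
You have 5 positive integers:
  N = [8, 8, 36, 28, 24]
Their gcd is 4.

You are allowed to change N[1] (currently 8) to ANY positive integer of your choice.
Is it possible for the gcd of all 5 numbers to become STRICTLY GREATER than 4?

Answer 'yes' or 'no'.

Answer: no

Derivation:
Current gcd = 4
gcd of all OTHER numbers (without N[1]=8): gcd([8, 36, 28, 24]) = 4
The new gcd after any change is gcd(4, new_value).
This can be at most 4.
Since 4 = old gcd 4, the gcd can only stay the same or decrease.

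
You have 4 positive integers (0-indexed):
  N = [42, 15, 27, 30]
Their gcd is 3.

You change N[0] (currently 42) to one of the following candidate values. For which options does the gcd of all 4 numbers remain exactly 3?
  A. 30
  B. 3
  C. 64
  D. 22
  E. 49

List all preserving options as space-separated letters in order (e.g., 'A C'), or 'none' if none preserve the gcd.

Answer: A B

Derivation:
Old gcd = 3; gcd of others (without N[0]) = 3
New gcd for candidate v: gcd(3, v). Preserves old gcd iff gcd(3, v) = 3.
  Option A: v=30, gcd(3,30)=3 -> preserves
  Option B: v=3, gcd(3,3)=3 -> preserves
  Option C: v=64, gcd(3,64)=1 -> changes
  Option D: v=22, gcd(3,22)=1 -> changes
  Option E: v=49, gcd(3,49)=1 -> changes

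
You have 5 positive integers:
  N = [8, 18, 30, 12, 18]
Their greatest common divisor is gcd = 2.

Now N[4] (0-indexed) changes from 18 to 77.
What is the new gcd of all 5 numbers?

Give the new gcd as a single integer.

Numbers: [8, 18, 30, 12, 18], gcd = 2
Change: index 4, 18 -> 77
gcd of the OTHER numbers (without index 4): gcd([8, 18, 30, 12]) = 2
New gcd = gcd(g_others, new_val) = gcd(2, 77) = 1

Answer: 1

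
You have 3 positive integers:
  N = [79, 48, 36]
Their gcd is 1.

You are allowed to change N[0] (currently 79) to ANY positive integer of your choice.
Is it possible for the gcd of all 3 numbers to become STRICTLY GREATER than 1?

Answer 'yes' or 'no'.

Answer: yes

Derivation:
Current gcd = 1
gcd of all OTHER numbers (without N[0]=79): gcd([48, 36]) = 12
The new gcd after any change is gcd(12, new_value).
This can be at most 12.
Since 12 > old gcd 1, the gcd CAN increase (e.g., set N[0] = 12).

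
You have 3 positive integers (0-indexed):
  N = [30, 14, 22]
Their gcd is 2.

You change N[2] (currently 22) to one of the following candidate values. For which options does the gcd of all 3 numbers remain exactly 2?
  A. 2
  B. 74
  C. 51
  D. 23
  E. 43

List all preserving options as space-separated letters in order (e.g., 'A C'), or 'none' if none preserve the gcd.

Old gcd = 2; gcd of others (without N[2]) = 2
New gcd for candidate v: gcd(2, v). Preserves old gcd iff gcd(2, v) = 2.
  Option A: v=2, gcd(2,2)=2 -> preserves
  Option B: v=74, gcd(2,74)=2 -> preserves
  Option C: v=51, gcd(2,51)=1 -> changes
  Option D: v=23, gcd(2,23)=1 -> changes
  Option E: v=43, gcd(2,43)=1 -> changes

Answer: A B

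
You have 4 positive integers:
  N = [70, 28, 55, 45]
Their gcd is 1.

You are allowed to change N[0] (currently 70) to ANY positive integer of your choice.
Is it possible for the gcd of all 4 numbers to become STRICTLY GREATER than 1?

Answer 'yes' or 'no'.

Answer: no

Derivation:
Current gcd = 1
gcd of all OTHER numbers (without N[0]=70): gcd([28, 55, 45]) = 1
The new gcd after any change is gcd(1, new_value).
This can be at most 1.
Since 1 = old gcd 1, the gcd can only stay the same or decrease.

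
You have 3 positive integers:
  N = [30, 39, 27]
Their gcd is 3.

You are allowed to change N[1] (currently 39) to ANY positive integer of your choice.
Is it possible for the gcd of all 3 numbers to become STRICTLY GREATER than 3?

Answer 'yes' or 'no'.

Current gcd = 3
gcd of all OTHER numbers (without N[1]=39): gcd([30, 27]) = 3
The new gcd after any change is gcd(3, new_value).
This can be at most 3.
Since 3 = old gcd 3, the gcd can only stay the same or decrease.

Answer: no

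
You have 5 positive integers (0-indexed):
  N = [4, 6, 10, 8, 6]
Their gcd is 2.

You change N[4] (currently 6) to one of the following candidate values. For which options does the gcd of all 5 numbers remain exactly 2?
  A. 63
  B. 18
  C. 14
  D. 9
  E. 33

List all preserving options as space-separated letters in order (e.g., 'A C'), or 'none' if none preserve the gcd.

Answer: B C

Derivation:
Old gcd = 2; gcd of others (without N[4]) = 2
New gcd for candidate v: gcd(2, v). Preserves old gcd iff gcd(2, v) = 2.
  Option A: v=63, gcd(2,63)=1 -> changes
  Option B: v=18, gcd(2,18)=2 -> preserves
  Option C: v=14, gcd(2,14)=2 -> preserves
  Option D: v=9, gcd(2,9)=1 -> changes
  Option E: v=33, gcd(2,33)=1 -> changes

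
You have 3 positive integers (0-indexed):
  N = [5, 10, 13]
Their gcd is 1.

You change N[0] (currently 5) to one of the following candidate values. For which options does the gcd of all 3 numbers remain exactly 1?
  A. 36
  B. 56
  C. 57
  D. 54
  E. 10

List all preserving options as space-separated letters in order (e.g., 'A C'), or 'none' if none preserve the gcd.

Old gcd = 1; gcd of others (without N[0]) = 1
New gcd for candidate v: gcd(1, v). Preserves old gcd iff gcd(1, v) = 1.
  Option A: v=36, gcd(1,36)=1 -> preserves
  Option B: v=56, gcd(1,56)=1 -> preserves
  Option C: v=57, gcd(1,57)=1 -> preserves
  Option D: v=54, gcd(1,54)=1 -> preserves
  Option E: v=10, gcd(1,10)=1 -> preserves

Answer: A B C D E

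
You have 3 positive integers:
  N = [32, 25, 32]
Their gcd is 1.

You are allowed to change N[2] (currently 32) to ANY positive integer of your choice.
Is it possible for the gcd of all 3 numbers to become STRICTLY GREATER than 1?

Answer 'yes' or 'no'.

Current gcd = 1
gcd of all OTHER numbers (without N[2]=32): gcd([32, 25]) = 1
The new gcd after any change is gcd(1, new_value).
This can be at most 1.
Since 1 = old gcd 1, the gcd can only stay the same or decrease.

Answer: no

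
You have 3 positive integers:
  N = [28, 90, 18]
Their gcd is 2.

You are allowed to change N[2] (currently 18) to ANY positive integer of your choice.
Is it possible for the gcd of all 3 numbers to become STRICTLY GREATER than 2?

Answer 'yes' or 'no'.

Answer: no

Derivation:
Current gcd = 2
gcd of all OTHER numbers (without N[2]=18): gcd([28, 90]) = 2
The new gcd after any change is gcd(2, new_value).
This can be at most 2.
Since 2 = old gcd 2, the gcd can only stay the same or decrease.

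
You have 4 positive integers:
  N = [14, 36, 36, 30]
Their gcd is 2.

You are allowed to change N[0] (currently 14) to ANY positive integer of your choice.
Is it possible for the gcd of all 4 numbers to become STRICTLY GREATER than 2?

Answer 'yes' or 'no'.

Answer: yes

Derivation:
Current gcd = 2
gcd of all OTHER numbers (without N[0]=14): gcd([36, 36, 30]) = 6
The new gcd after any change is gcd(6, new_value).
This can be at most 6.
Since 6 > old gcd 2, the gcd CAN increase (e.g., set N[0] = 6).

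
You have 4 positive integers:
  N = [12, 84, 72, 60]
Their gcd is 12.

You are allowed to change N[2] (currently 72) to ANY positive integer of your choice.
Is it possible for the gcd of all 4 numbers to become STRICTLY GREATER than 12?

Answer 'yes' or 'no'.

Answer: no

Derivation:
Current gcd = 12
gcd of all OTHER numbers (without N[2]=72): gcd([12, 84, 60]) = 12
The new gcd after any change is gcd(12, new_value).
This can be at most 12.
Since 12 = old gcd 12, the gcd can only stay the same or decrease.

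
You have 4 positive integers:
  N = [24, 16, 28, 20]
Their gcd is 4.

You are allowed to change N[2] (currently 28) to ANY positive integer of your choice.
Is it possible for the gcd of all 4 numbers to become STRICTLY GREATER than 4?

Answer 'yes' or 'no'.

Current gcd = 4
gcd of all OTHER numbers (without N[2]=28): gcd([24, 16, 20]) = 4
The new gcd after any change is gcd(4, new_value).
This can be at most 4.
Since 4 = old gcd 4, the gcd can only stay the same or decrease.

Answer: no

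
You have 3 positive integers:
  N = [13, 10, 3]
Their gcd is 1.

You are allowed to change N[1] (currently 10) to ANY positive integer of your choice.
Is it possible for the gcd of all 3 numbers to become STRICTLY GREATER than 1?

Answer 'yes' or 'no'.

Answer: no

Derivation:
Current gcd = 1
gcd of all OTHER numbers (without N[1]=10): gcd([13, 3]) = 1
The new gcd after any change is gcd(1, new_value).
This can be at most 1.
Since 1 = old gcd 1, the gcd can only stay the same or decrease.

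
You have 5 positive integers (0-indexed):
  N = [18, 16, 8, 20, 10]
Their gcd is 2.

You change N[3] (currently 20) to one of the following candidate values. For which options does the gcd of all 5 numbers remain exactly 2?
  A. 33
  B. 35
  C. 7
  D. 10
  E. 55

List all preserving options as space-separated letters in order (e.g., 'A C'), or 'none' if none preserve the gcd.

Answer: D

Derivation:
Old gcd = 2; gcd of others (without N[3]) = 2
New gcd for candidate v: gcd(2, v). Preserves old gcd iff gcd(2, v) = 2.
  Option A: v=33, gcd(2,33)=1 -> changes
  Option B: v=35, gcd(2,35)=1 -> changes
  Option C: v=7, gcd(2,7)=1 -> changes
  Option D: v=10, gcd(2,10)=2 -> preserves
  Option E: v=55, gcd(2,55)=1 -> changes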